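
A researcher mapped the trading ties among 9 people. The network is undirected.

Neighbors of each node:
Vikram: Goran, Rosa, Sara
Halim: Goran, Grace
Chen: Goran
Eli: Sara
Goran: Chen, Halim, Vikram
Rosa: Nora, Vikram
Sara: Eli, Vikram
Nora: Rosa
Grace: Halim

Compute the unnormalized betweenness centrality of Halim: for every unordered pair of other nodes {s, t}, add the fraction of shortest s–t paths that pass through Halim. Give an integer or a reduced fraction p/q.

Pairs whose geodesics pass through Halim — Sara–Grace: 1; Rosa–Grace: 1; Goran–Grace: 1; Eli–Grace: 1; Chen–Grace: 1; Grace–Vikram: 1; Grace–Nora: 1.
All other pairs contribute 0.
Summing the contributions gives betweenness(Halim) = 7.

7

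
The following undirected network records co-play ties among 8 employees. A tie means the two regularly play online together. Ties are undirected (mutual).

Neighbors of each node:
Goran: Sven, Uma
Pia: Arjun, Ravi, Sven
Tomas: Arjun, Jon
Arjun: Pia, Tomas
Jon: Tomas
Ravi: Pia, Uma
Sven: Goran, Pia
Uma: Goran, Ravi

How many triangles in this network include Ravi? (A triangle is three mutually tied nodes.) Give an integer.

Ravi's neighbors are Pia and Uma, but none of them are tied to each other, so no triangle contains Ravi.

0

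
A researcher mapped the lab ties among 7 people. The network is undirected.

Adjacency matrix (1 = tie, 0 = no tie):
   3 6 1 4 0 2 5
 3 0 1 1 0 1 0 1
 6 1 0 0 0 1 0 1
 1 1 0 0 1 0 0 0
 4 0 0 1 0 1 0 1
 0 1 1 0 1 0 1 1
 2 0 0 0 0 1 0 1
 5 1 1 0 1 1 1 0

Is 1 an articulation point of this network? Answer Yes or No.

No

Even without 1, every remaining node can still reach every other (the residual graph is connected), so 1 is not a cut vertex.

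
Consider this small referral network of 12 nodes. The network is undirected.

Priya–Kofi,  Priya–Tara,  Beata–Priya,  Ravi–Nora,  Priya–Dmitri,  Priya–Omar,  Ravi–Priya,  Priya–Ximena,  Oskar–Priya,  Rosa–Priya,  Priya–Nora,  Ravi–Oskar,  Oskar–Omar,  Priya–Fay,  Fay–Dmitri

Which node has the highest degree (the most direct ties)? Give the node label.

Degrees — Beata:1, Dmitri:2, Fay:2, Kofi:1, Nora:2, Omar:2, Oskar:3, Priya:11, Ravi:3, Rosa:1, Tara:1, Ximena:1.
The maximum is 11, attained only by Priya.

Priya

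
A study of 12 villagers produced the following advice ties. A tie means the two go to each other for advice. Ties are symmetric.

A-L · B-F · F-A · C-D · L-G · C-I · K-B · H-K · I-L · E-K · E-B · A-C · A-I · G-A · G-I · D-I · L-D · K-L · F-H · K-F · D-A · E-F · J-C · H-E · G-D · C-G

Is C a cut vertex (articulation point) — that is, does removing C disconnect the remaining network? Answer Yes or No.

Yes

Removing C leaves {A, B, D, E, F, G, H, I, K, and L} with no path to {J}, so the network splits into 2 components. C is a cut vertex.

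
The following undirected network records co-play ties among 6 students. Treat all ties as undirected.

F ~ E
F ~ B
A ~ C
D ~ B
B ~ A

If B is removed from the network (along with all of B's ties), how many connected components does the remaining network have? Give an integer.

3

Without B, the remaining ties split the others into: {D}; {A, C}; {E, F}.
That's 3 separate components.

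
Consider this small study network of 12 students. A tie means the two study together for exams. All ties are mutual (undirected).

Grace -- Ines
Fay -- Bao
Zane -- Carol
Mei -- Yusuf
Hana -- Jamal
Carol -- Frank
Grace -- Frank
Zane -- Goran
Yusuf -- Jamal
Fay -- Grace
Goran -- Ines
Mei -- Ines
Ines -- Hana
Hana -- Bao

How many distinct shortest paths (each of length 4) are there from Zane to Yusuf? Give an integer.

The shortest distance is 4, and the only length-4 path is Zane–Goran–Ines–Mei–Yusuf. So there is exactly 1 shortest path.

1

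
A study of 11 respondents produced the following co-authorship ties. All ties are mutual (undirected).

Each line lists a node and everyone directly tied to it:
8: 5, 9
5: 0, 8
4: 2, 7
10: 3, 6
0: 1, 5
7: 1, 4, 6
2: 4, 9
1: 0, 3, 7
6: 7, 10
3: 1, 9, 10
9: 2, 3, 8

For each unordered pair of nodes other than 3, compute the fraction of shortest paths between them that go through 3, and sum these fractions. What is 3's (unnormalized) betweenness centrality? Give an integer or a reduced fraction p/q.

35/3

Pairs whose geodesics pass through 3 — 5–10: 2/2; 0–10: 1; 0–2: 1/3; 0–9: 1/2; 1–10: 1; 1–2: 1/2; 1–9: 1; 1–8: 1/2; 10–2: 1; 10–9: 1; 10–8: 1; 6–9: 1; 6–8: 1; 7–9: 1/2 … (+1 more pairs).
All other pairs contribute 0.
Summing the contributions gives betweenness(3) = 35/3.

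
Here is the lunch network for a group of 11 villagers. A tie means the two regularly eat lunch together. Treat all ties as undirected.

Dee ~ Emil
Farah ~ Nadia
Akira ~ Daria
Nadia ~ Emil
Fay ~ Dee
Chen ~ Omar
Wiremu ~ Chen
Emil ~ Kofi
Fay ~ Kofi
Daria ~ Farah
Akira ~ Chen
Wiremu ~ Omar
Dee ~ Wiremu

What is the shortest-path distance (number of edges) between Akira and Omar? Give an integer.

2

One shortest route is Akira – Chen – Omar, which uses 2 edges, and Akira and Omar are not directly tied, so nothing shorter exists. So d(Akira,Omar) = 2.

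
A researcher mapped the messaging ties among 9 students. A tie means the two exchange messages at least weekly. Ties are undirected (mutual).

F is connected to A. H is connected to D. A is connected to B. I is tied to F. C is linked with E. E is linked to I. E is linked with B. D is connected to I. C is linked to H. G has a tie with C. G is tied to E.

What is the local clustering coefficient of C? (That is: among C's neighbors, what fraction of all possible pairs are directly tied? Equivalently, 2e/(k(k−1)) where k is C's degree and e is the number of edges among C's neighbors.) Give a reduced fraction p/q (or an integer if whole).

1/3

C's neighbors: E, G, and H (k = 3).
Possible neighbor pairs: C(3,2) = 3. Edges among them: E–G → e = 1.
Clustering(C) = 1/3.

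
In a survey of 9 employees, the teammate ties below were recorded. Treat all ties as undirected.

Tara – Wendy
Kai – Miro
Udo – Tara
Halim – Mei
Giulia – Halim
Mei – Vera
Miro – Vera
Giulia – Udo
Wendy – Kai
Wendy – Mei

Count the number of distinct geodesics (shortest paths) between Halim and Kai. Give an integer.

1

The shortest distance is 3, and the only length-3 path is Halim–Mei–Wendy–Kai. So there is exactly 1 shortest path.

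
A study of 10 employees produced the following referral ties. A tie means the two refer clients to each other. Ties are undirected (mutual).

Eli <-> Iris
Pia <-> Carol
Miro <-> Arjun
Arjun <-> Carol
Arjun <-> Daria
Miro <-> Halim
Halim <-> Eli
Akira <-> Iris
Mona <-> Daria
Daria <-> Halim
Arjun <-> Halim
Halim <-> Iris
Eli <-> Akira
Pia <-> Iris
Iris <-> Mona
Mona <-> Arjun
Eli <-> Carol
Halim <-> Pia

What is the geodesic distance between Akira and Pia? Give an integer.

2

One shortest route is Akira – Iris – Pia, which uses 2 edges, and Akira and Pia are not directly tied, so nothing shorter exists. So d(Akira,Pia) = 2.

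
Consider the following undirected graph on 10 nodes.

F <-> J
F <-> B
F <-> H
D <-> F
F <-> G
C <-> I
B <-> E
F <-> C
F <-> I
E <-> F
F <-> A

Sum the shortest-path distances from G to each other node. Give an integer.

Distances from G: A:2, B:2, C:2, D:2, E:2, F:1, H:2, I:2, J:2.
Sum = 2 + 2 + 2 + 2 + 2 + 1 + 2 + 2 + 2 = 17.

17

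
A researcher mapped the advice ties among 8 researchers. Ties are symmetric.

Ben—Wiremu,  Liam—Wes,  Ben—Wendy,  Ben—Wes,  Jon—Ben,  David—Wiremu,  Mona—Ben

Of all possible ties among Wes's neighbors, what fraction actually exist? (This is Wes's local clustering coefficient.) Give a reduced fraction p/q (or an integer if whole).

0

Wes's neighbors: Ben and Liam (k = 2).
Possible neighbor pairs: C(2,2) = 1. Edges among them: none → e = 0.
Clustering(Wes) = 0/1.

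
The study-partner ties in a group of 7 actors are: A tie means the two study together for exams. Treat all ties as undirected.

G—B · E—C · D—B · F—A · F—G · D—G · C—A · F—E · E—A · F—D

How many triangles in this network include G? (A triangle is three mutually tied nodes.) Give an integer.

2

G's neighbors: B, D, and F.
Neighbor pairs that are themselves tied: G–B–D; G–D–F. Each forms one triangle with G, for 2 in total.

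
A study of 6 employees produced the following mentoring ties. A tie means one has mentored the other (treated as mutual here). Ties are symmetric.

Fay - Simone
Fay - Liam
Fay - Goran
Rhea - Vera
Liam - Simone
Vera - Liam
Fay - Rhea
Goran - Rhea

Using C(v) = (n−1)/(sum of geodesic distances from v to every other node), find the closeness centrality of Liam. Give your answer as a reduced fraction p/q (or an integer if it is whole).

Distances from Liam: Fay:1, Goran:2, Rhea:2, Simone:1, Vera:1. Sum = 7.
n = 6, so closeness = 5/7.

5/7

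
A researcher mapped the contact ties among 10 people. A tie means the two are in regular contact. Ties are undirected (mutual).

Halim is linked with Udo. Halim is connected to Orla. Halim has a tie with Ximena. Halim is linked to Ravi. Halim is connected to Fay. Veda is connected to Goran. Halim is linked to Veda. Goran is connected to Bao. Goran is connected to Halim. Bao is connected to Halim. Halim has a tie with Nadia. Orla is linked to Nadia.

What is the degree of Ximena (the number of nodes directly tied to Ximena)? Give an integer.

Ximena is directly tied to Halim. That is 1 neighbor, so the degree of Ximena is 1.

1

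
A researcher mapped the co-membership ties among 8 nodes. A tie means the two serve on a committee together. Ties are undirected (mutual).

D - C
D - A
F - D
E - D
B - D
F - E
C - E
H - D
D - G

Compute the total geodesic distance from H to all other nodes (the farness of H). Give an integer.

13

Distances from H: A:2, B:2, C:2, D:1, E:2, F:2, G:2.
Sum = 2 + 2 + 2 + 1 + 2 + 2 + 2 = 13.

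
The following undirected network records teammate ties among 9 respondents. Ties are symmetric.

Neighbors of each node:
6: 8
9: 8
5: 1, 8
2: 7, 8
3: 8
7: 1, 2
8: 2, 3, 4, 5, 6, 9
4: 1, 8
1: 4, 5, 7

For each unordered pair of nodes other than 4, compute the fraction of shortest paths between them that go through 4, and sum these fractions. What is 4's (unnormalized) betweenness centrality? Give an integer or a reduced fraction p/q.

2

Pairs whose geodesics pass through 4 — 3–1: 1/2; 6–1: 1/2; 8–1: 1/2; 9–1: 1/2.
All other pairs contribute 0.
Summing the contributions gives betweenness(4) = 2.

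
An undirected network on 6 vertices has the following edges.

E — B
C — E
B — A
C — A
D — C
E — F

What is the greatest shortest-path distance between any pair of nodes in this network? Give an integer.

3

Eccentricity of each node (its greatest distance to any other): A:3, B:3, C:2, D:3, E:2, F:3.
The maximum eccentricity is 3, realized for instance by the pair D–B via D – C – E – B. So the diameter is 3.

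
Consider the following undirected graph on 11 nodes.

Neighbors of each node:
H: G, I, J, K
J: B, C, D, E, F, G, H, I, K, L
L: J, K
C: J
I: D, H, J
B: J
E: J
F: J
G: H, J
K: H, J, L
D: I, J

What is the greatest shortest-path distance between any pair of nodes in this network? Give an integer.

Eccentricity of each node (its greatest distance to any other): B:2, C:2, D:2, E:2, F:2, G:2, H:2, I:2, J:1, K:2, L:2.
The maximum eccentricity is 2, realized for instance by the pair B–F via B – J – F. So the diameter is 2.

2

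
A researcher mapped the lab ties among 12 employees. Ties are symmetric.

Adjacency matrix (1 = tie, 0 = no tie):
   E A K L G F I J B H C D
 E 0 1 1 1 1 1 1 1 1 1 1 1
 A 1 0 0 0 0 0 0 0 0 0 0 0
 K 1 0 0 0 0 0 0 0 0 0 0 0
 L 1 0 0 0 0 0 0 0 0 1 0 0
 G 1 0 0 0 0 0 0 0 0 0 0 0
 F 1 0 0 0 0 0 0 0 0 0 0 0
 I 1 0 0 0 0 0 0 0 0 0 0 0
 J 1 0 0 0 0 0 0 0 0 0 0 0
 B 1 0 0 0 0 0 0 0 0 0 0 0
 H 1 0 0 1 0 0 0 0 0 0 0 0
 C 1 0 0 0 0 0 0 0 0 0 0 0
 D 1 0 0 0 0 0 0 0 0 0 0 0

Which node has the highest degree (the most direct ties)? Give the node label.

Degrees — A:1, B:1, C:1, D:1, E:11, F:1, G:1, H:2, I:1, J:1, K:1, L:2.
The maximum is 11, attained only by E.

E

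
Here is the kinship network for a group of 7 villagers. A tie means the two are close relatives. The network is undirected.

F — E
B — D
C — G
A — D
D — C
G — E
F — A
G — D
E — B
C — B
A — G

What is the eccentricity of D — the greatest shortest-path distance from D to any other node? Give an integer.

2

Distances from D: A:1, B:1, C:1, E:2, F:2, G:1.
The largest is 2 (to E and F), so the eccentricity of D is 2.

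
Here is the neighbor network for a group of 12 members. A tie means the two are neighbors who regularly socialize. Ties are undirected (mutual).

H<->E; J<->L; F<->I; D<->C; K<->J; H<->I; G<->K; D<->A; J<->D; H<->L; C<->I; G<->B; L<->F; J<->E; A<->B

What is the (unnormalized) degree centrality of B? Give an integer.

B is directly tied to A and G. That is 2 neighbors, so the degree of B is 2.

2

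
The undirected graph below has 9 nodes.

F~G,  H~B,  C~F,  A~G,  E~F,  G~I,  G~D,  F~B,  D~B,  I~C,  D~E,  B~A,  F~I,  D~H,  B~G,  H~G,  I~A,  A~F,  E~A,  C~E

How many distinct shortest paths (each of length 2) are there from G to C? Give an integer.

2

The shortest distance is 2. The length-2 paths are: G–F–C; G–I–C.
That gives 2 distinct shortest paths.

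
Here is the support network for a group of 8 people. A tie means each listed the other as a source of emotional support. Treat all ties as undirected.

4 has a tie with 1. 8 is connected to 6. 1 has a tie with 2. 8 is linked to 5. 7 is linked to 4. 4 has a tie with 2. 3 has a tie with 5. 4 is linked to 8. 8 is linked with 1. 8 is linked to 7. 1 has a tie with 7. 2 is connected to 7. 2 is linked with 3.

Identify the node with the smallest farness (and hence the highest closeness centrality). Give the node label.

Farness (sum of distances to all others) for each node — 1:10, 2:11, 3:13, 4:10, 5:12, 6:15, 7:10, 8:9.
The smallest farness is 9, for 8, so 8 has the highest closeness.

8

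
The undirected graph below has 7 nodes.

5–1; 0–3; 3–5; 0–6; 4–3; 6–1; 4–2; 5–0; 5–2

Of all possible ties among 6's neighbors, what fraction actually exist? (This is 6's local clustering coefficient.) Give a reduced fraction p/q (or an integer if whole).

6's neighbors: 0 and 1 (k = 2).
Possible neighbor pairs: C(2,2) = 1. Edges among them: none → e = 0.
Clustering(6) = 0/1.

0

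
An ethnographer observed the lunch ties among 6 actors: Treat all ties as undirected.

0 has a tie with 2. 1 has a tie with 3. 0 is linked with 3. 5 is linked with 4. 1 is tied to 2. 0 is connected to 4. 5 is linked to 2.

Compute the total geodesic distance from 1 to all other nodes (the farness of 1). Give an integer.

Distances from 1: 0:2, 2:1, 3:1, 4:3, 5:2.
Sum = 2 + 1 + 1 + 3 + 2 = 9.

9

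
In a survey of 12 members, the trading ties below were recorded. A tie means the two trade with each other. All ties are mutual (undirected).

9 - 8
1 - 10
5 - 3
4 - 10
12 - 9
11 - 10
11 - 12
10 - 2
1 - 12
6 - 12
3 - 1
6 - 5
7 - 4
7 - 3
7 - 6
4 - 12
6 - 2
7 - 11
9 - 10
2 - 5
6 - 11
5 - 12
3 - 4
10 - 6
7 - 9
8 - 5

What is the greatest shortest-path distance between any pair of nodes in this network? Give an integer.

Eccentricity of each node (its greatest distance to any other): 1:3, 2:2, 3:2, 4:3, 5:2, 6:2, 7:2, 8:3, 9:2, 10:2, 11:3, 12:2.
The maximum eccentricity is 3, realized for instance by the pair 4–8 via 4 – 12 – 5 – 8. So the diameter is 3.

3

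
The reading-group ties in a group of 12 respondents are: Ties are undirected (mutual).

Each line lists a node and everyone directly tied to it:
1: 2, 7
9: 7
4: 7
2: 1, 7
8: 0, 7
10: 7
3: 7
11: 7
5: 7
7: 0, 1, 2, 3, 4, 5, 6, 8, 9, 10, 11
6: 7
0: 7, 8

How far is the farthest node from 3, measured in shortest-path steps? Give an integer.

2

Distances from 3: 0:2, 1:2, 2:2, 4:2, 5:2, 6:2, 7:1, 8:2, 9:2, 10:2, 11:2.
The largest is 2 (to 11, 9, 1, 4, 8, 2, 10, 5, 6, and 0), so the eccentricity of 3 is 2.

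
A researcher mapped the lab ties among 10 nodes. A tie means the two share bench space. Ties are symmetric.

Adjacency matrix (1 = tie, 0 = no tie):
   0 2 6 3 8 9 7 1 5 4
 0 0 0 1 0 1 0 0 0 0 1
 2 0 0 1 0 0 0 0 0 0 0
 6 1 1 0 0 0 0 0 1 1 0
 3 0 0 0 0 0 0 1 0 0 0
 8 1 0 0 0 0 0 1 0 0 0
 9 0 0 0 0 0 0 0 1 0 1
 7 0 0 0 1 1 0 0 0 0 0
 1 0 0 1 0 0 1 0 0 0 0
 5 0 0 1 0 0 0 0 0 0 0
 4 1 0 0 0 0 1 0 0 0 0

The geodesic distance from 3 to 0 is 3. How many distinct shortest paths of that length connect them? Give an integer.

The shortest distance is 3, and the only length-3 path is 3–7–8–0. So there is exactly 1 shortest path.

1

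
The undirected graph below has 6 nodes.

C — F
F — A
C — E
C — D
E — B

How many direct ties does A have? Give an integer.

1

A is directly tied to F. That is 1 neighbor, so the degree of A is 1.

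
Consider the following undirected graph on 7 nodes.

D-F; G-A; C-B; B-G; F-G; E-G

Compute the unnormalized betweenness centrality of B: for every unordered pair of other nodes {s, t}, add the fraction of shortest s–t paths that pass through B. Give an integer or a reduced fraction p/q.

5

Pairs whose geodesics pass through B — A–C: 1; G–C: 1; E–C: 1; F–C: 1; D–C: 1.
All other pairs contribute 0.
Summing the contributions gives betweenness(B) = 5.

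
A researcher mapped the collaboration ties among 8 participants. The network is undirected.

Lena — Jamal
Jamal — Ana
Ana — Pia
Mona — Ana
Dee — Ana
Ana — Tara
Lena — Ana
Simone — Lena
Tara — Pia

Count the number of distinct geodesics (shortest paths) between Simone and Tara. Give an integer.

The shortest distance is 3, and the only length-3 path is Simone–Lena–Ana–Tara. So there is exactly 1 shortest path.

1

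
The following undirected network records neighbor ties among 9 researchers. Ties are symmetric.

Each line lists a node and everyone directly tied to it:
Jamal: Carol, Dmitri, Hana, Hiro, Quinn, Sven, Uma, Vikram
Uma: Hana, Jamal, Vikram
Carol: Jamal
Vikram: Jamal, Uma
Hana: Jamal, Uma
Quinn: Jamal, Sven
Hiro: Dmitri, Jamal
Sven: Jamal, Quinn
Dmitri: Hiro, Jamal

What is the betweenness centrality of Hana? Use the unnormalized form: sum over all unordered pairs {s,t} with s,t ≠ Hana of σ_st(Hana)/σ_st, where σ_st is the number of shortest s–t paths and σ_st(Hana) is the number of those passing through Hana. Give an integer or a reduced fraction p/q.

0

No shortest path between any pair of other nodes passes through Hana.
Summing the contributions gives betweenness(Hana) = 0.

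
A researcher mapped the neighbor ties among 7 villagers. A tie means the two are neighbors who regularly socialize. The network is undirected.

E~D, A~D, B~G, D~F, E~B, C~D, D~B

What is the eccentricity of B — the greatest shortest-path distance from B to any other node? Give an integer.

Distances from B: A:2, C:2, D:1, E:1, F:2, G:1.
The largest is 2 (to C, F, and A), so the eccentricity of B is 2.

2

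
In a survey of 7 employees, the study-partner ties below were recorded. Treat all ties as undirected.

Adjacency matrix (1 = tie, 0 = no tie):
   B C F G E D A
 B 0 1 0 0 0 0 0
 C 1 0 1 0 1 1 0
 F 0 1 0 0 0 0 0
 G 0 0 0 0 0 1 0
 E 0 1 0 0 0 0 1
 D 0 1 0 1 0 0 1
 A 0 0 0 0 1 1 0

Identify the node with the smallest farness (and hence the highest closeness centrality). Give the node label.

Farness (sum of distances to all others) for each node — A:12, B:13, C:8, D:9, E:11, F:13, G:14.
The smallest farness is 8, for C, so C has the highest closeness.

C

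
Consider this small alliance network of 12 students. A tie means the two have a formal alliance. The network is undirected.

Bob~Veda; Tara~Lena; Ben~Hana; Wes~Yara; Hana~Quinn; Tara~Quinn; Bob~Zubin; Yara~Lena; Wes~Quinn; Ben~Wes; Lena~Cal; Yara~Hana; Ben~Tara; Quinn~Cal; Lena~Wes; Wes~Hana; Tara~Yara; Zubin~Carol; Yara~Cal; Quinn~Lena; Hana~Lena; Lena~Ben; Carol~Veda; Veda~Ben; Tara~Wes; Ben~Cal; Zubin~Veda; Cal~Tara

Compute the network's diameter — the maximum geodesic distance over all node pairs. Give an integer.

4

Eccentricity of each node (its greatest distance to any other): Ben:2, Bob:4, Cal:3, Carol:4, Hana:3, Lena:3, Quinn:4, Tara:3, Veda:3, Wes:3, Yara:4, Zubin:4.
The maximum eccentricity is 4, realized for instance by the pair Quinn–Zubin via Quinn – Hana – Ben – Veda – Zubin. So the diameter is 4.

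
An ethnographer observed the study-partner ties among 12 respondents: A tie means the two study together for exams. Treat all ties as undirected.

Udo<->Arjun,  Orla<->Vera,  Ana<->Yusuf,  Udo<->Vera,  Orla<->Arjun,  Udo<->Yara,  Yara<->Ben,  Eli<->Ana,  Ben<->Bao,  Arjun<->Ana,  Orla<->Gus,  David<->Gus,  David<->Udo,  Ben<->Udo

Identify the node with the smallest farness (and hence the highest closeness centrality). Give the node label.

Farness (sum of distances to all others) for each node — Ana:26, Arjun:20, Bao:36, Ben:26, David:26, Eli:36, Gus:29, Orla:25, Udo:19, Vera:26, Yara:27, Yusuf:36.
The smallest farness is 19, for Udo, so Udo has the highest closeness.

Udo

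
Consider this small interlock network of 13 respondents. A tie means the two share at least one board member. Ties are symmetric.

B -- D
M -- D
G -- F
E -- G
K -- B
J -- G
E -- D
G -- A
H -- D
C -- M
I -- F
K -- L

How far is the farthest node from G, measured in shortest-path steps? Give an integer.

5

Distances from G: A:1, B:3, C:4, D:2, E:1, F:1, H:3, I:2, J:1, K:4, L:5, M:3.
The largest is 5 (to L), so the eccentricity of G is 5.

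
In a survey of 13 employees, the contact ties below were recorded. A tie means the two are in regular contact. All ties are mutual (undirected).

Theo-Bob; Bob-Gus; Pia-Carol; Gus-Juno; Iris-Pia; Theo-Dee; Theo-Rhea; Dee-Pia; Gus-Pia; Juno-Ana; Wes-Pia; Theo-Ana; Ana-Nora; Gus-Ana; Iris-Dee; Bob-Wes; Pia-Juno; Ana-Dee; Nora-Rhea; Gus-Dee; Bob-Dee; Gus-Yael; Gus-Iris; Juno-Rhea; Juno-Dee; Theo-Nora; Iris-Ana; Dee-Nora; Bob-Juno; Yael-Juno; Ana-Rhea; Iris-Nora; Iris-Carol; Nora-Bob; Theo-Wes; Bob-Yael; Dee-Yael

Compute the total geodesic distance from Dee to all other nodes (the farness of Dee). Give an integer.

15

Distances from Dee: Ana:1, Bob:1, Carol:2, Gus:1, Iris:1, Juno:1, Nora:1, Pia:1, Rhea:2, Theo:1, Wes:2, Yael:1.
Sum = 1 + 1 + 2 + 1 + 1 + 1 + 1 + 1 + 2 + 1 + 2 + 1 = 15.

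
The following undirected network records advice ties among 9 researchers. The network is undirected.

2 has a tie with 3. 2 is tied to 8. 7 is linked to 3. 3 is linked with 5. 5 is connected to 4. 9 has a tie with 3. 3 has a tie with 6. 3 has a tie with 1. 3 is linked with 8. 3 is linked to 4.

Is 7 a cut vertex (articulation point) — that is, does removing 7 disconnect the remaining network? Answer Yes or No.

No

Even without 7, every remaining node can still reach every other (the residual graph is connected), so 7 is not a cut vertex.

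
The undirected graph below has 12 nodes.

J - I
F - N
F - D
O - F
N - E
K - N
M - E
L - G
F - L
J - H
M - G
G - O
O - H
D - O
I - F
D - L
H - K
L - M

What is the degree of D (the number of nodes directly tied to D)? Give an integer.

D is directly tied to F, L, and O. That is 3 neighbors, so the degree of D is 3.

3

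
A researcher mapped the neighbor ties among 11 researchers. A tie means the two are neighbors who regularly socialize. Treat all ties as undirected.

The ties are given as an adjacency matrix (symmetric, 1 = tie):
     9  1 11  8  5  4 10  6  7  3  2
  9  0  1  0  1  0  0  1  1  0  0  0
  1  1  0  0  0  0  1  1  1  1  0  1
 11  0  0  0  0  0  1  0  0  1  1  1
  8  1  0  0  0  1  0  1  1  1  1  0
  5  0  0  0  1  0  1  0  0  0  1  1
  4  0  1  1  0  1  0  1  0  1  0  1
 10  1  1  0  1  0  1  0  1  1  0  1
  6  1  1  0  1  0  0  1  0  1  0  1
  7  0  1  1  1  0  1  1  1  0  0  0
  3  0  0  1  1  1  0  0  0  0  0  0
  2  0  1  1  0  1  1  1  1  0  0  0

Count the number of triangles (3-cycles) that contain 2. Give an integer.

2's neighbors: 1, 4, 5, 6, 10, and 11.
Neighbor pairs that are themselves tied: 2–1–4; 2–1–6; 2–1–10; 2–4–5; 2–4–10; 2–4–11; 2–6–10. Each forms one triangle with 2, for 7 in total.

7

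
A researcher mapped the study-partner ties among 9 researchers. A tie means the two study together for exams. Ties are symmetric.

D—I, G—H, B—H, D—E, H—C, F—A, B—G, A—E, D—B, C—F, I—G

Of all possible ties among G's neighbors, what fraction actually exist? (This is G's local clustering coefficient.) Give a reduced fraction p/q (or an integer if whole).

1/3

G's neighbors: B, H, and I (k = 3).
Possible neighbor pairs: C(3,2) = 3. Edges among them: B–H → e = 1.
Clustering(G) = 1/3.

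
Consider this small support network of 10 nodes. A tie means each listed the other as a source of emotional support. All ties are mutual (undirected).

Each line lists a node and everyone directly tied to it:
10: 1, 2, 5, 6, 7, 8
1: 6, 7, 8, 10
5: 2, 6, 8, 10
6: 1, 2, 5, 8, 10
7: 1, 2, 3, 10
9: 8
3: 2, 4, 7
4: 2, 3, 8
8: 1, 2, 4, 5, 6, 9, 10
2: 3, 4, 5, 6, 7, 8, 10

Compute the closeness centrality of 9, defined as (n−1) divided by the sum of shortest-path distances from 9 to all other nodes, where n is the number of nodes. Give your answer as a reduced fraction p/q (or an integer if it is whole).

Distances from 9: 1:2, 2:2, 3:3, 4:2, 5:2, 6:2, 7:3, 8:1, 10:2. Sum = 19.
n = 10, so closeness = 9/19.

9/19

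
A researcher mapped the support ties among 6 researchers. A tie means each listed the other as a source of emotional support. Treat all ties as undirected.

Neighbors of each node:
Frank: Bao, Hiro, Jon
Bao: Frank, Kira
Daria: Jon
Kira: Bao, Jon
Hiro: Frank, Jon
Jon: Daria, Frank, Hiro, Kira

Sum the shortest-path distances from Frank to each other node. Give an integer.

Distances from Frank: Bao:1, Daria:2, Hiro:1, Jon:1, Kira:2.
Sum = 1 + 2 + 1 + 1 + 2 = 7.

7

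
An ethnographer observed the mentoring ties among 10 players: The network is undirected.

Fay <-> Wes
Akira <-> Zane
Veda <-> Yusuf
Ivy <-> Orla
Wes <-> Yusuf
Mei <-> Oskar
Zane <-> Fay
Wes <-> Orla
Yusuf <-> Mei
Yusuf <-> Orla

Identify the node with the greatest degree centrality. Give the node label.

Degrees — Akira:1, Fay:2, Ivy:1, Mei:2, Orla:3, Oskar:1, Veda:1, Wes:3, Yusuf:4, Zane:2.
The maximum is 4, attained only by Yusuf.

Yusuf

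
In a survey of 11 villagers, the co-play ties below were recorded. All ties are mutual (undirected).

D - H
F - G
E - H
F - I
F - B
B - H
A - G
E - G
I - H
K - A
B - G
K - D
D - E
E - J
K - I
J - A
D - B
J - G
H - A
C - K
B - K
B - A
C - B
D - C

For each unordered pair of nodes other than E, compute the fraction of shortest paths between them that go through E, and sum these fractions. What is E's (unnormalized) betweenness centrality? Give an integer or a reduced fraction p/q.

17/6

Pairs whose geodesics pass through E — H–G: 1/3; H–J: 1/2; C–J: 1/4; G–D: 1/2; D–J: 1; I–J: 1/4.
All other pairs contribute 0.
Summing the contributions gives betweenness(E) = 17/6.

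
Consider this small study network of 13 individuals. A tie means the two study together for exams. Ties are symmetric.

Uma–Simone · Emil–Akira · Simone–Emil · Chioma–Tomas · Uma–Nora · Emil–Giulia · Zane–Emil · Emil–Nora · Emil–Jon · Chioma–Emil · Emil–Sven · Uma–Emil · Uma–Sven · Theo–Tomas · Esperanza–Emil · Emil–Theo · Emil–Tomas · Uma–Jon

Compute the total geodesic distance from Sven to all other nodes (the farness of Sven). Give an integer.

Distances from Sven: Akira:2, Chioma:2, Emil:1, Esperanza:2, Giulia:2, Jon:2, Nora:2, Simone:2, Theo:2, Tomas:2, Uma:1, Zane:2.
Sum = 2 + 2 + 1 + 2 + 2 + 2 + 2 + 2 + 2 + 2 + 1 + 2 = 22.

22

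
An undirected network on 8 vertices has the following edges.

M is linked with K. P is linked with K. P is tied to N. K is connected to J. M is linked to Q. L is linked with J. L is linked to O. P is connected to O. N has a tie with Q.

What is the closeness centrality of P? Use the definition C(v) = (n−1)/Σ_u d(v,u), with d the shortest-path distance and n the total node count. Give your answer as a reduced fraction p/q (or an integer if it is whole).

7/11

Distances from P: J:2, K:1, L:2, M:2, N:1, O:1, Q:2. Sum = 11.
n = 8, so closeness = 7/11.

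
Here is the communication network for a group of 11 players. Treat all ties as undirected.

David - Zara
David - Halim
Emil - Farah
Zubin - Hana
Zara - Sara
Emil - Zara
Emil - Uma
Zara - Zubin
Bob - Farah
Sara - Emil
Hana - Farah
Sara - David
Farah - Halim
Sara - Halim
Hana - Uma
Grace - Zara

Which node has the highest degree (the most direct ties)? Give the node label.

Degrees — Bob:1, David:3, Emil:4, Farah:4, Grace:1, Halim:3, Hana:3, Sara:4, Uma:2, Zara:5, Zubin:2.
The maximum is 5, attained only by Zara.

Zara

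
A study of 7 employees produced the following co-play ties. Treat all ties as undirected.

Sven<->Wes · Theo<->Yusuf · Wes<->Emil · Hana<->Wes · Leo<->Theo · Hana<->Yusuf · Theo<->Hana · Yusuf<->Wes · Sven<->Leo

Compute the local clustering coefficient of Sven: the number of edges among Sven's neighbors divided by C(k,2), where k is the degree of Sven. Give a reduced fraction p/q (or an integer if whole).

0

Sven's neighbors: Leo and Wes (k = 2).
Possible neighbor pairs: C(2,2) = 1. Edges among them: none → e = 0.
Clustering(Sven) = 0/1.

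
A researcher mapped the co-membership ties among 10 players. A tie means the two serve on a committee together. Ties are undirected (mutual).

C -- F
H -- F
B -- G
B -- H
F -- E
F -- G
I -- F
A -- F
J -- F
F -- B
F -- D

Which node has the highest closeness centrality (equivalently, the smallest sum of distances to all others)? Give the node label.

F

Farness (sum of distances to all others) for each node — A:17, B:15, C:17, D:17, E:17, F:9, G:16, H:16, I:17, J:17.
The smallest farness is 9, for F, so F has the highest closeness.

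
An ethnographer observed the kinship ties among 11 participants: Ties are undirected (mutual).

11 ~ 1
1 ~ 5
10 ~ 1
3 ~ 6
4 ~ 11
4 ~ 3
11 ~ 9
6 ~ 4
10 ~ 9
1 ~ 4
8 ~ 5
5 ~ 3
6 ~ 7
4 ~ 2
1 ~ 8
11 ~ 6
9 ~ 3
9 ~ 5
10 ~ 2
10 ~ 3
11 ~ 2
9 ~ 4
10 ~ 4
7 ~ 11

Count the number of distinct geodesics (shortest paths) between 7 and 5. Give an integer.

3

The shortest distance is 3. The length-3 paths are: 7–11–1–5; 7–6–3–5; 7–11–9–5.
That gives 3 distinct shortest paths.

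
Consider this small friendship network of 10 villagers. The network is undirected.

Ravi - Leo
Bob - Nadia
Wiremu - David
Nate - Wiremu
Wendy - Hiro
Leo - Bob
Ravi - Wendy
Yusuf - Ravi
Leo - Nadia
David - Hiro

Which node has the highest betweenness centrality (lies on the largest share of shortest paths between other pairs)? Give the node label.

Unnormalized betweenness of each node: Bob:0, David:14, Hiro:18, Leo:14, Nadia:0, Nate:0, Ravi:23, Wendy:20, Wiremu:8, Yusuf:0.
Ravi has the largest value, 23, making it the main broker — the node through which the most shortest paths run.

Ravi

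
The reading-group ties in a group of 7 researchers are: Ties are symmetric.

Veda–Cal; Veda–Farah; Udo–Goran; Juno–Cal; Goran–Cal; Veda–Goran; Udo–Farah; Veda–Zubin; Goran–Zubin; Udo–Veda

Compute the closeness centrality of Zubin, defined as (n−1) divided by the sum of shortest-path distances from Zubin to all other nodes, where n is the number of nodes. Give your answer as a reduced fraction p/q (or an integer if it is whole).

Distances from Zubin: Cal:2, Farah:2, Goran:1, Juno:3, Udo:2, Veda:1. Sum = 11.
n = 7, so closeness = 6/11.

6/11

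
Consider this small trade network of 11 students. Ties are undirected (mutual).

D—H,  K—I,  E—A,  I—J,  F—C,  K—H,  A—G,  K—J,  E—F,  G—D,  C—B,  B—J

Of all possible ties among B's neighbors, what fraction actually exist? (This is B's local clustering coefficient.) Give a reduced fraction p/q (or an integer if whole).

0

B's neighbors: C and J (k = 2).
Possible neighbor pairs: C(2,2) = 1. Edges among them: none → e = 0.
Clustering(B) = 0/1.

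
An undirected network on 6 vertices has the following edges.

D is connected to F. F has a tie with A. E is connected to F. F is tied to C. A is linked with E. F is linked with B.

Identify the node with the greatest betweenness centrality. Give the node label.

Unnormalized betweenness of each node: A:0, B:0, C:0, D:0, E:0, F:9.
F has the largest value, 9, making it the main broker — the node through which the most shortest paths run.

F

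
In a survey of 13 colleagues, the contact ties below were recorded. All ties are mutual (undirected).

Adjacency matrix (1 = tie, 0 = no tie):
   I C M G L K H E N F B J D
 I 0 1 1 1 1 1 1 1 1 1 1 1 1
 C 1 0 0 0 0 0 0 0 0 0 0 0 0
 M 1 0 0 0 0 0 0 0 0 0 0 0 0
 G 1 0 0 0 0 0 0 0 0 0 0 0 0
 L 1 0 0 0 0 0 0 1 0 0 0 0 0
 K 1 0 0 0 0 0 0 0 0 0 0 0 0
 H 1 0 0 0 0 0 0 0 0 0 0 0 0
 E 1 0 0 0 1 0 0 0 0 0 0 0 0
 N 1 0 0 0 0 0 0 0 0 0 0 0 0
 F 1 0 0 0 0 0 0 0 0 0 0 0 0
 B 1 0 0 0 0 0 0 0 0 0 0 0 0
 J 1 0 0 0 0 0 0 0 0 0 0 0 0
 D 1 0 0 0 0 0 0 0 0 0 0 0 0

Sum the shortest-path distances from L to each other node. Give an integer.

22

Distances from L: B:2, C:2, D:2, E:1, F:2, G:2, H:2, I:1, J:2, K:2, M:2, N:2.
Sum = 2 + 2 + 2 + 1 + 2 + 2 + 2 + 1 + 2 + 2 + 2 + 2 = 22.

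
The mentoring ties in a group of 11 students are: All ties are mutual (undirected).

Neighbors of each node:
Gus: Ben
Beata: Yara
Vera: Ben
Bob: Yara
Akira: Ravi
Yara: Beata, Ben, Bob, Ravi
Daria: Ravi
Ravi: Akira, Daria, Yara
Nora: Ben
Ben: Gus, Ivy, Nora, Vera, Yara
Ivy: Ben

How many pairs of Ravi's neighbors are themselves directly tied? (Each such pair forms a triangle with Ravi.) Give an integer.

0

Ravi's neighbors are Akira, Daria, and Yara, but none of them are tied to each other, so no triangle contains Ravi.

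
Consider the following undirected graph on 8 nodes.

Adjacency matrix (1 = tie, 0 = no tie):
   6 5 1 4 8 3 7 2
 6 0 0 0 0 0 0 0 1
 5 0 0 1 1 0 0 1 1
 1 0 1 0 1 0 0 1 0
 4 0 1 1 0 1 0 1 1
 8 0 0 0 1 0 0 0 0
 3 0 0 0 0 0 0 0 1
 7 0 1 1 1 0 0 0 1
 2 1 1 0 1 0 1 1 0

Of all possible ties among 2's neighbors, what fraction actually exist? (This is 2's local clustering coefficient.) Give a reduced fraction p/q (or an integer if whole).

3/10

2's neighbors: 3, 4, 5, 6, and 7 (k = 5).
Possible neighbor pairs: C(5,2) = 10. Edges among them: 4–5, 4–7, 5–7 → e = 3.
Clustering(2) = 3/10.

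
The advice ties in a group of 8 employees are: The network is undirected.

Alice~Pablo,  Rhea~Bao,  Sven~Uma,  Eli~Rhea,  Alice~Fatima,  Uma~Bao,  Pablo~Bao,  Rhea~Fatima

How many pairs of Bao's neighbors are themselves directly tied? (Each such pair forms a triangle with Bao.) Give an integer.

Bao's neighbors are Pablo, Rhea, and Uma, but none of them are tied to each other, so no triangle contains Bao.

0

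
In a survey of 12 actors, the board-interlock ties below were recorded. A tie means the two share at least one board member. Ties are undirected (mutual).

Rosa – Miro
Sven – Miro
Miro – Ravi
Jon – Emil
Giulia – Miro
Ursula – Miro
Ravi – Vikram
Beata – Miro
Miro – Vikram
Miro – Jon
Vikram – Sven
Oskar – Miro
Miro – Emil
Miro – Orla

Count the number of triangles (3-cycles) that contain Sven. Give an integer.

1

Sven's neighbors: Miro and Vikram.
Neighbor pairs that are themselves tied: Sven–Miro–Vikram. Each forms one triangle with Sven, for 1 in total.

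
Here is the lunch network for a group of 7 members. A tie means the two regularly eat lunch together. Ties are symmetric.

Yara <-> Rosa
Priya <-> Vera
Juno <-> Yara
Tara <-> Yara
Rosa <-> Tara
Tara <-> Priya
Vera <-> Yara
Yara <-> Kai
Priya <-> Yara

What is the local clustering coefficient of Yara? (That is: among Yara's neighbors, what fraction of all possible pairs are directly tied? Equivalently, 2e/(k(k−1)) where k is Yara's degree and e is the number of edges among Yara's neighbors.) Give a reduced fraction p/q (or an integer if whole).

Yara's neighbors: Juno, Kai, Priya, Rosa, Tara, and Vera (k = 6).
Possible neighbor pairs: C(6,2) = 15. Edges among them: Priya–Tara, Priya–Vera, Rosa–Tara → e = 3.
Clustering(Yara) = 3/15 = 1/5.

1/5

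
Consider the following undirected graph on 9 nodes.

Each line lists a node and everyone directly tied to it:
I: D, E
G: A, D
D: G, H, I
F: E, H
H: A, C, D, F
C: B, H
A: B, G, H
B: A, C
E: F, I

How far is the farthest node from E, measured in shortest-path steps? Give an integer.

4

Distances from E: A:3, B:4, C:3, D:2, F:1, G:3, H:2, I:1.
The largest is 4 (to B), so the eccentricity of E is 4.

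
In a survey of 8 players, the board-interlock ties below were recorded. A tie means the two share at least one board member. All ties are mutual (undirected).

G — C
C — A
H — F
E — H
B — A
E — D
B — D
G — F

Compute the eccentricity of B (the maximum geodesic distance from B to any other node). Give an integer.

Distances from B: A:1, C:2, D:1, E:2, F:4, G:3, H:3.
The largest is 4 (to F), so the eccentricity of B is 4.

4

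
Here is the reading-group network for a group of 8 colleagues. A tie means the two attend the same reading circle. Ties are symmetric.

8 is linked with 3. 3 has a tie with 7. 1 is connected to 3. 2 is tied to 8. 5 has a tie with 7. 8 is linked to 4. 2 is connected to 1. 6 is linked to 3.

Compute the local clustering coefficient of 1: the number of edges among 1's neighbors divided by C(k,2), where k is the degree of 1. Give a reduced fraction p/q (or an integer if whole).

0

1's neighbors: 2 and 3 (k = 2).
Possible neighbor pairs: C(2,2) = 1. Edges among them: none → e = 0.
Clustering(1) = 0/1.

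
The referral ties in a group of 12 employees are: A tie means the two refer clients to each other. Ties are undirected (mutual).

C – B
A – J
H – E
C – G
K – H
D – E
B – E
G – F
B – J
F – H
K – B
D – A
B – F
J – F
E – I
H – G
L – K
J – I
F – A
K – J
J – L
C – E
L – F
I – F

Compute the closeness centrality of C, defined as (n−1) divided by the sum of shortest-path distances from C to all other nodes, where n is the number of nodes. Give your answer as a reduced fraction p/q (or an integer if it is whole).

Distances from C: A:3, B:1, D:2, E:1, F:2, G:1, H:2, I:2, J:2, K:2, L:3. Sum = 21.
n = 12, so closeness = 11/21.

11/21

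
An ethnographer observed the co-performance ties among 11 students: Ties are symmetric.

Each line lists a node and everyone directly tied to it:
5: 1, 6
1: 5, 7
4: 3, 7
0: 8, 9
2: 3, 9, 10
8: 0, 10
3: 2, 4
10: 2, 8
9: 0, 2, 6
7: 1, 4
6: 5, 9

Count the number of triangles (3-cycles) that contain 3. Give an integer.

3's neighbors are 2 and 4, but none of them are tied to each other, so no triangle contains 3.

0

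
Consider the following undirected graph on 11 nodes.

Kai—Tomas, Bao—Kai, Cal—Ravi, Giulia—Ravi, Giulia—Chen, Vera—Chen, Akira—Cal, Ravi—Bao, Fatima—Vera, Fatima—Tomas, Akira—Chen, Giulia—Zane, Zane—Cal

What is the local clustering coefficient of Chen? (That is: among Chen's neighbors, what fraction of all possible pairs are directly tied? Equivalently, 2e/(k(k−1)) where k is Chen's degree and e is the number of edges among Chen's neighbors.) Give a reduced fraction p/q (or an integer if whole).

Chen's neighbors: Akira, Giulia, and Vera (k = 3).
Possible neighbor pairs: C(3,2) = 3. Edges among them: none → e = 0.
Clustering(Chen) = 0/3 = 0.

0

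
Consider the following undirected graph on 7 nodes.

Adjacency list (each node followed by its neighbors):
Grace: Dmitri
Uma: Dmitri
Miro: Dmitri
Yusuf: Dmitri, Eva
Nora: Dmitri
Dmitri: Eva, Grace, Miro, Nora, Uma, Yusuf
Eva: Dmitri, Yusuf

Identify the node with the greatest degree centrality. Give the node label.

Degrees — Dmitri:6, Eva:2, Grace:1, Miro:1, Nora:1, Uma:1, Yusuf:2.
The maximum is 6, attained only by Dmitri.

Dmitri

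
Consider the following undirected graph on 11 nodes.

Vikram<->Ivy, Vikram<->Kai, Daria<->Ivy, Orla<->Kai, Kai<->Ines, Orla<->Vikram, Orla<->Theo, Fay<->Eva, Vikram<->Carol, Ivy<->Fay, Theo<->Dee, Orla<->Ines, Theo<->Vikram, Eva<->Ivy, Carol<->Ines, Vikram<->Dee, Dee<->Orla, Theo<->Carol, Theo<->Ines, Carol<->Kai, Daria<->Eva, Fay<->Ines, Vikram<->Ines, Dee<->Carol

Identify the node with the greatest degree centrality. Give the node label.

Vikram

Degrees — Carol:5, Daria:2, Dee:4, Eva:3, Fay:3, Ines:6, Ivy:4, Kai:4, Orla:5, Theo:5, Vikram:7.
The maximum is 7, attained only by Vikram.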